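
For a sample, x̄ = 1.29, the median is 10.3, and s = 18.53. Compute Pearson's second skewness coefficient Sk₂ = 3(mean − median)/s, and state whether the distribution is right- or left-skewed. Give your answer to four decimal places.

-1.4587, left-skewed

Sk₂ = 3(1.29 − 10.3) / 18.53 = 3 × -9.0100 / 18.53
    = -27.0300 / 18.53 ≈ -1.4587
Sk₂ < 0 ⇒ mean < median ⇒ left-skewed (negative skew).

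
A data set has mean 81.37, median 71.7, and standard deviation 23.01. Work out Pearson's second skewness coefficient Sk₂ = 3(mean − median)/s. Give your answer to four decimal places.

Sk₂ = 3(81.37 − 71.7) / 23.01 = 3 × 9.6700 / 23.01
    = 29.0100 / 23.01 ≈ 1.2608

1.2608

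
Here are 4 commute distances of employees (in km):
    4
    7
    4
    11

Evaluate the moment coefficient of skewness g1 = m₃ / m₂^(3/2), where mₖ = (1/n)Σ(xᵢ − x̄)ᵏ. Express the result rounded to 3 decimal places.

0.633

x̄ = (4 + 7 + 4 + 11) / 4 = 6.5000
deviations (xᵢ − x̄): -2.5000, 0.5000, -2.5000, 4.5000
Σ(xᵢ − x̄)² = 33.0000 ⇒ m₂ = 33.0000/4 = 8.25000
Σ(xᵢ − x̄)³ = 60.0000 ⇒ m₃ = 60.0000/4 = 15.00000
m₂^(3/2) = 8.25000^(1.5) = 23.69632
g1 = m₃ / m₂^(3/2) = 15.00000 / 23.69632 ≈ 0.633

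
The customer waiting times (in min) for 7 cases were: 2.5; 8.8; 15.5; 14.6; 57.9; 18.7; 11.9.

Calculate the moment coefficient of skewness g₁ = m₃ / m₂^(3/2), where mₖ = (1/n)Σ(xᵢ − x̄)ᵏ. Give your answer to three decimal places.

1.677

x̄ = (2.5 + 8.8 + 15.5 + 14.6 + 57.9 + 18.7 + 11.9) / 7 = 18.5571
deviations (xᵢ − x̄): -16.0571, -9.7571, -3.0571, -3.9571, 39.3429, 0.1429, -6.6571
Σ(xᵢ − x̄)² = 1970.2371 ⇒ m₂ = 1970.2371/7 = 281.46245
Σ(xᵢ − x̄)³ = 55442.7478 ⇒ m₃ = 55442.7478/7 = 7920.39254
m₂^(3/2) = 281.46245^(1.5) = 4722.05122
g₁ = m₃ / m₂^(3/2) = 7920.39254 / 4722.05122 ≈ 1.677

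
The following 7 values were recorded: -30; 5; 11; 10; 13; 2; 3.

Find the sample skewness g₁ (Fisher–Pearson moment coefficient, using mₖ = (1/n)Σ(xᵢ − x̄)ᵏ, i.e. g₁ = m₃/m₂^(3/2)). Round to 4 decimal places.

x̄ = (-30 + 5 + 11 + 10 + 13 + 2 + 3) / 7 = 2.0000
deviations (xᵢ − x̄): -32.0000, 3.0000, 9.0000, 8.0000, 11.0000, 0.0000, 1.0000
Σ(xᵢ − x̄)² = 1300.0000 ⇒ m₂ = 1300.0000/7 = 185.71429
Σ(xᵢ − x̄)³ = -30168.0000 ⇒ m₃ = -30168.0000/7 = -4309.71429
m₂^(3/2) = 185.71429^(1.5) = 2530.85911
g₁ = m₃ / m₂^(3/2) = -4309.71429 / 2530.85911 ≈ -1.7029

-1.7029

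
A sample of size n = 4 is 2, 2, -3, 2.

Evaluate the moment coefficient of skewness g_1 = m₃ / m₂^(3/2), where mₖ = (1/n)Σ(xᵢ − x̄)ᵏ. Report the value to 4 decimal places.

x̄ = (2 + 2 - 3 + 2) / 4 = 0.7500
deviations (xᵢ − x̄): 1.2500, 1.2500, -3.7500, 1.2500
Σ(xᵢ − x̄)² = 18.7500 ⇒ m₂ = 18.7500/4 = 4.68750
Σ(xᵢ − x̄)³ = -46.8750 ⇒ m₃ = -46.8750/4 = -11.71875
m₂^(3/2) = 4.68750^(1.5) = 10.14874
g_1 = m₃ / m₂^(3/2) = -11.71875 / 10.14874 ≈ -1.1547

-1.1547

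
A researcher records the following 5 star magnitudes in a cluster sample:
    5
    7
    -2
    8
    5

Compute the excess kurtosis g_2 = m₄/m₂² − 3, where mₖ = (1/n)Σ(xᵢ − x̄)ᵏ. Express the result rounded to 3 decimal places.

x̄ = 4.6000
Σ(xᵢ − x̄)² = 61.2000 ⇒ m₂ = 12.24000
Σ(xᵢ − x̄)⁴ = 2064.3360 ⇒ m₄ = 412.86720
m₂² = 149.81760
g_2 = m₄/m₂² − 3 = 2.75580 − 3 ≈ -0.244

-0.244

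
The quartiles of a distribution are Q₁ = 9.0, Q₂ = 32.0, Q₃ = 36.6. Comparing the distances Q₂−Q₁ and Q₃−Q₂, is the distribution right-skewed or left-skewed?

Q₂ − Q₁ = 23.0;  Q₃ − Q₂ = 4.6
Q₂ − Q₁ > Q₃ − Q₂ ⇒ the lower half is more spread out ⇒ left-skewed.

left-skewed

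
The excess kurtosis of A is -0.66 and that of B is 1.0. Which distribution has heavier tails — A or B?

B

Higher excess kurtosis ⇒ heavier tails relative to the normal distribution.
-0.66 vs 1.0: the larger is 1.0, so B has heavier tails. (B is leptokurtic — heavier-than-normal tails; the other is platykurtic.)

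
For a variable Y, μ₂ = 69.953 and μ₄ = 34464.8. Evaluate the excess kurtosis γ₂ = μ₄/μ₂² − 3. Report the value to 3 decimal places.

μ₂² = 69.953² = 4893.42221
μ₄/μ₂² = 34464.8 / 4893.42221 = 7.04309
γ₂ = 7.04309 − 3 ≈ 4.043

4.043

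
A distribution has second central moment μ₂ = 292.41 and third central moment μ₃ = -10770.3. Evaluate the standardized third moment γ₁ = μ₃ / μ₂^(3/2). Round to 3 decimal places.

-2.154

σ = √μ₂ = √292.41 = 17.10000
σ³ = μ₂^(3/2) = 5000.21100
γ₁ = μ₃/σ³ = -10770.3 / 5000.21100 ≈ -2.154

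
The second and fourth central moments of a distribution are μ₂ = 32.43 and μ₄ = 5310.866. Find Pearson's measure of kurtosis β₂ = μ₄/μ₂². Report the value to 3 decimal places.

μ₂² = 32.43² = 1051.70490
μ₄/μ₂² = 5310.866 / 1051.70490 = 5.04977
β₂ ≈ 5.050

5.050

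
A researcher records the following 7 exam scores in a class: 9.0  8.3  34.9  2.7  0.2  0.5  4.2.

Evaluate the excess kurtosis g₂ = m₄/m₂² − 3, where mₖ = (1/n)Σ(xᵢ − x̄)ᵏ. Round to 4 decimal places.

1.4350

x̄ = 8.5429
Σ(xᵢ − x̄)² = 882.2571 ⇒ m₂ = 126.03673
Σ(xᵢ − x̄)⁴ = 493156.9981 ⇒ m₄ = 70450.99973
m₂² = 15885.25849
g₂ = m₄/m₂² − 3 = 4.43499 − 3 ≈ 1.4350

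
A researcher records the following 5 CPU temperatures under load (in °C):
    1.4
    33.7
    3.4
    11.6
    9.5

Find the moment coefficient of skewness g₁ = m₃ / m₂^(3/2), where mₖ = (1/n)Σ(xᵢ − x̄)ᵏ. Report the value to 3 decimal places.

x̄ = (1.4 + 33.7 + 3.4 + 11.6 + 9.5) / 5 = 11.9200
deviations (xᵢ − x̄): -10.5200, 21.7800, -8.5200, -0.3200, -2.4200
Σ(xᵢ − x̄)² = 663.5880 ⇒ m₂ = 663.5880/5 = 132.71760
Σ(xᵢ − x̄)³ = 8534.8157 ⇒ m₃ = 8534.8157/5 = 1706.96314
m₂^(3/2) = 132.71760^(1.5) = 1528.94823
g₁ = m₃ / m₂^(3/2) = 1706.96314 / 1528.94823 ≈ 1.116

1.116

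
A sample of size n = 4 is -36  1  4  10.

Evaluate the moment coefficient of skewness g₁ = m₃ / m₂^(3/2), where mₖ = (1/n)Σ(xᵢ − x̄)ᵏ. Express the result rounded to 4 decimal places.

-1.0418

x̄ = (-36 + 1 + 4 + 10) / 4 = -5.2500
deviations (xᵢ − x̄): -30.7500, 6.2500, 9.2500, 15.2500
Σ(xᵢ − x̄)² = 1302.7500 ⇒ m₂ = 1302.7500/4 = 325.68750
Σ(xᵢ − x̄)³ = -24493.8750 ⇒ m₃ = -24493.8750/4 = -6123.46875
m₂^(3/2) = 325.68750^(1.5) = 5877.62177
g₁ = m₃ / m₂^(3/2) = -6123.46875 / 5877.62177 ≈ -1.0418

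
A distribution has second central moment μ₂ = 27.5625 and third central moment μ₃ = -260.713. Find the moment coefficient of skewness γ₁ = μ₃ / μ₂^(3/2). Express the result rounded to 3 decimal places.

σ = √μ₂ = √27.5625 = 5.25000
σ³ = μ₂^(3/2) = 144.70313
γ₁ = μ₃/σ³ = -260.713 / 144.70313 ≈ -1.802

-1.802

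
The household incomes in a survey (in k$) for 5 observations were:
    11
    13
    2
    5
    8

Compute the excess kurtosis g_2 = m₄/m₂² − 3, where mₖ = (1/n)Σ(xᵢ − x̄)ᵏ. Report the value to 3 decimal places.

-1.366

x̄ = 7.8000
Σ(xᵢ − x̄)² = 78.8000 ⇒ m₂ = 15.76000
Σ(xᵢ − x̄)⁴ = 2029.1360 ⇒ m₄ = 405.82720
m₂² = 248.37760
g_2 = m₄/m₂² − 3 = 1.63391 − 3 ≈ -1.366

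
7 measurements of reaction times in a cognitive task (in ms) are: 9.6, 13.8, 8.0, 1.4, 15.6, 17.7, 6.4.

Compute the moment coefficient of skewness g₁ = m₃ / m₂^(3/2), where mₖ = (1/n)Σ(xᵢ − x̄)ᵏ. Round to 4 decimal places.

x̄ = (9.6 + 13.8 + 8.0 + 1.4 + 15.6 + 17.7 + 6.4) / 7 = 10.3571
deviations (xᵢ − x̄): -0.7571, 3.4429, -2.3571, -8.9571, 5.2429, 7.3429, -3.9571
Σ(xᵢ − x̄)² = 195.2771 ⇒ m₂ = 195.2771/7 = 27.89673
Σ(xᵢ − x̄)³ = -213.2994 ⇒ m₃ = -213.2994/7 = -30.47134
m₂^(3/2) = 27.89673^(1.5) = 147.34319
g₁ = m₃ / m₂^(3/2) = -30.47134 / 147.34319 ≈ -0.2068

-0.2068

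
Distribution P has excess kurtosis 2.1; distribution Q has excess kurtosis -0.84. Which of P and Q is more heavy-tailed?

P

Higher excess kurtosis ⇒ heavier tails relative to the normal distribution.
2.1 vs -0.84: the larger is 2.1, so P has heavier tails. (P is leptokurtic — heavier-than-normal tails; the other is platykurtic.)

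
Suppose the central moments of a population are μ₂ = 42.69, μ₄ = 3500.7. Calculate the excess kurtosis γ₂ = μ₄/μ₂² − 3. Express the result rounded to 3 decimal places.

-1.079

μ₂² = 42.69² = 1822.43610
μ₄/μ₂² = 3500.7 / 1822.43610 = 1.92089
γ₂ = 1.92089 − 3 ≈ -1.079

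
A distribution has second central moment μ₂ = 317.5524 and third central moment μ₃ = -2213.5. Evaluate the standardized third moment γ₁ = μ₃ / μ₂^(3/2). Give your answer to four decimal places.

σ = √μ₂ = √317.5524 = 17.82000
σ³ = μ₂^(3/2) = 5658.78377
γ₁ = μ₃/σ³ = -2213.5 / 5658.78377 ≈ -0.3912

-0.3912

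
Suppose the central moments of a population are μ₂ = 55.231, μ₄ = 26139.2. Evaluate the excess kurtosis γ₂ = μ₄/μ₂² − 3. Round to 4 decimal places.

5.5689

μ₂² = 55.231² = 3050.46336
μ₄/μ₂² = 26139.2 / 3050.46336 = 8.56893
γ₂ = 8.56893 − 3 ≈ 5.5689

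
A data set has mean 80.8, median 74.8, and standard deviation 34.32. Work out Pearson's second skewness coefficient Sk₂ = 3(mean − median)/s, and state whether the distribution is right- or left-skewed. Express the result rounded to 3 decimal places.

Sk₂ = 3(80.8 − 74.8) / 34.32 = 3 × 6.0000 / 34.32
    = 18.0000 / 34.32 ≈ 0.524
Sk₂ > 0 ⇒ mean > median ⇒ right-skewed (positive skew).

0.524, right-skewed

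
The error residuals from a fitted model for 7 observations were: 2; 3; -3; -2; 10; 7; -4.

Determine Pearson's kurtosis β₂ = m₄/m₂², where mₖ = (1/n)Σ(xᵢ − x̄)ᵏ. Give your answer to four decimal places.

x̄ = 1.8571
Σ(xᵢ − x̄)² = 166.8571 ⇒ m₂ = 23.83673
Σ(xᵢ − x̄)⁴ = 7052.5831 ⇒ m₄ = 1007.51187
m₂² = 568.18992
β₂ = m₄/m₂² = 1007.51187 / 568.18992 ≈ 1.7732

1.7732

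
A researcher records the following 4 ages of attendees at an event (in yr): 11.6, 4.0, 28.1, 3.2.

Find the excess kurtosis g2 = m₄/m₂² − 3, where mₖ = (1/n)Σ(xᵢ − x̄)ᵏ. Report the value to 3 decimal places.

-0.987

x̄ = 11.7250
Σ(xᵢ − x̄)² = 400.5075 ⇒ m₂ = 100.12688
Σ(xᵢ − x̄)⁴ = 80742.3217 ⇒ m₄ = 20185.58043
m₂² = 10025.39110
g2 = m₄/m₂² − 3 = 2.01345 − 3 ≈ -0.987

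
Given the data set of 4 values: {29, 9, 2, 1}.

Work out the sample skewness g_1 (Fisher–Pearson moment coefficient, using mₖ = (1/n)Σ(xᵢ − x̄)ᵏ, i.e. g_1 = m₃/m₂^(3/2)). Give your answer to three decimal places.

x̄ = (29 + 9 + 2 + 1) / 4 = 10.2500
deviations (xᵢ − x̄): 18.7500, -1.2500, -8.2500, -9.2500
Σ(xᵢ − x̄)² = 506.7500 ⇒ m₂ = 506.7500/4 = 126.68750
Σ(xᵢ − x̄)³ = 5236.8750 ⇒ m₃ = 5236.8750/4 = 1309.21875
m₂^(3/2) = 126.68750^(1.5) = 1425.93802
g_1 = m₃ / m₂^(3/2) = 1309.21875 / 1425.93802 ≈ 0.918

0.918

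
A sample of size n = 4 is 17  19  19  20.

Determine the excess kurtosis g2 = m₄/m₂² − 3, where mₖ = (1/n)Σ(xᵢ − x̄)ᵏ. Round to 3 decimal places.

-0.903

x̄ = 18.7500
Σ(xᵢ − x̄)² = 4.7500 ⇒ m₂ = 1.18750
Σ(xᵢ − x̄)⁴ = 11.8281 ⇒ m₄ = 2.95703
m₂² = 1.41016
g2 = m₄/m₂² − 3 = 2.09695 − 3 ≈ -0.903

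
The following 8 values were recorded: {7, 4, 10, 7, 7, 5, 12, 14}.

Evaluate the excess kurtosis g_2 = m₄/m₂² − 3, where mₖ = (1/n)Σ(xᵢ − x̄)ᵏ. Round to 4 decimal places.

-0.9973

x̄ = 8.2500
Σ(xᵢ − x̄)² = 83.5000 ⇒ m₂ = 10.43750
Σ(xᵢ − x̄)⁴ = 1745.4063 ⇒ m₄ = 218.17578
m₂² = 108.94141
g_2 = m₄/m₂² − 3 = 2.00269 − 3 ≈ -0.9973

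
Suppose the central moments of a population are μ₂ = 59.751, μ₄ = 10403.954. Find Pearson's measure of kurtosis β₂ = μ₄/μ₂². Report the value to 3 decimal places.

2.914

μ₂² = 59.751² = 3570.18200
μ₄/μ₂² = 10403.954 / 3570.18200 = 2.91412
β₂ ≈ 2.914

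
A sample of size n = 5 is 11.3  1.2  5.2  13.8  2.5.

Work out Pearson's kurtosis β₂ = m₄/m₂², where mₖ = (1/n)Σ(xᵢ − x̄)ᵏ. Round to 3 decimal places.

1.400

x̄ = 6.8000
Σ(xᵢ − x̄)² = 121.6600 ⇒ m₂ = 24.33200
Σ(xᵢ − x̄)⁴ = 4142.9458 ⇒ m₄ = 828.58916
m₂² = 592.04622
β₂ = m₄/m₂² = 828.58916 / 592.04622 ≈ 1.400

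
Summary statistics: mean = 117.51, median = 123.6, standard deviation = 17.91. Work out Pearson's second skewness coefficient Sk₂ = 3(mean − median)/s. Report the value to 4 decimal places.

Sk₂ = 3(117.51 − 123.6) / 17.91 = 3 × -6.0900 / 17.91
    = -18.2700 / 17.91 ≈ -1.0201

-1.0201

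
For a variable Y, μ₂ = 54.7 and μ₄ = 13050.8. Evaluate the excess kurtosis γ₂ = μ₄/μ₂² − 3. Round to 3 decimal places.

1.362

μ₂² = 54.7² = 2992.09000
μ₄/μ₂² = 13050.8 / 2992.09000 = 4.36177
γ₂ = 4.36177 − 3 ≈ 1.362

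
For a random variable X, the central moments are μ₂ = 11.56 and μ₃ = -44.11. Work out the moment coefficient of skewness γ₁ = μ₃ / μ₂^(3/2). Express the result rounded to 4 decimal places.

σ = √μ₂ = √11.56 = 3.40000
σ³ = μ₂^(3/2) = 39.30400
γ₁ = μ₃/σ³ = -44.11 / 39.30400 ≈ -1.1223

-1.1223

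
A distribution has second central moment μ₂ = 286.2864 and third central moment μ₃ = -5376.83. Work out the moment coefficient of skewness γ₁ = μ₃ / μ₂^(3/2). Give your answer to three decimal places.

σ = √μ₂ = √286.2864 = 16.92000
σ³ = μ₂^(3/2) = 4843.96589
γ₁ = μ₃/σ³ = -5376.83 / 4843.96589 ≈ -1.110

-1.110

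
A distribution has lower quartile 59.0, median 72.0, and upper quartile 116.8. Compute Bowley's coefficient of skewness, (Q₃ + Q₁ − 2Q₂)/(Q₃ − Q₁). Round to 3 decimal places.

0.550

numerator: Q₃ + Q₁ − 2Q₂ = 116.8 + 59.0 − 2×72.0 = 31.8000
denominator: Q₃ − Q₁ = 116.8 − 59.0 = 57.8000
Bowley skewness = 31.8000 / 57.8000 ≈ 0.550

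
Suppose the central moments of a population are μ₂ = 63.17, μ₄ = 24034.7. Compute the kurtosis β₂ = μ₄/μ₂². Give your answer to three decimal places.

μ₂² = 63.17² = 3990.44890
μ₄/μ₂² = 24034.7 / 3990.44890 = 6.02306
β₂ ≈ 6.023

6.023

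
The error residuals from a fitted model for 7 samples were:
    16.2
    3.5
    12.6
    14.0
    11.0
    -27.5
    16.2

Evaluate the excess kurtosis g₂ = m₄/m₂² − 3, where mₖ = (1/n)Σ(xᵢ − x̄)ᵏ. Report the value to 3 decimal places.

1.456

x̄ = 6.5714
Σ(xᵢ − x̄)² = 1466.8543 ⇒ m₂ = 209.55061
Σ(xᵢ − x̄)⁴ = 1369630.9475 ⇒ m₄ = 195661.56394
m₂² = 43911.45909
g₂ = m₄/m₂² − 3 = 4.45582 − 3 ≈ 1.456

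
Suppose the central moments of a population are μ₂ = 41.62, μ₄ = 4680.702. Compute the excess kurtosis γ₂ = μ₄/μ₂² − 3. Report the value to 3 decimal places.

-0.298

μ₂² = 41.62² = 1732.22440
μ₄/μ₂² = 4680.702 / 1732.22440 = 2.70213
γ₂ = 2.70213 − 3 ≈ -0.298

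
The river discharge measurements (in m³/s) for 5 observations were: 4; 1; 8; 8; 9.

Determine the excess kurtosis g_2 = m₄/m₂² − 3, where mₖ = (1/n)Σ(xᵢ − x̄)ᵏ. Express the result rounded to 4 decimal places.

-1.2183

x̄ = 6.0000
Σ(xᵢ − x̄)² = 46.0000 ⇒ m₂ = 9.20000
Σ(xᵢ − x̄)⁴ = 754.0000 ⇒ m₄ = 150.80000
m₂² = 84.64000
g_2 = m₄/m₂² − 3 = 1.78166 − 3 ≈ -1.2183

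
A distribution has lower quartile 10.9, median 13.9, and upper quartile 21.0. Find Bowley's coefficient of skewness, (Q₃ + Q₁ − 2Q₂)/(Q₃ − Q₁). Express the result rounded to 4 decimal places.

numerator: Q₃ + Q₁ − 2Q₂ = 21.0 + 10.9 − 2×13.9 = 4.1000
denominator: Q₃ − Q₁ = 21.0 − 10.9 = 10.1000
Bowley skewness = 4.1000 / 10.1000 ≈ 0.4059

0.4059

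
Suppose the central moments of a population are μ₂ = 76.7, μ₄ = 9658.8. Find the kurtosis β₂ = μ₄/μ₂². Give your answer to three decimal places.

μ₂² = 76.7² = 5882.89000
μ₄/μ₂² = 9658.8 / 5882.89000 = 1.64185
β₂ ≈ 1.642

1.642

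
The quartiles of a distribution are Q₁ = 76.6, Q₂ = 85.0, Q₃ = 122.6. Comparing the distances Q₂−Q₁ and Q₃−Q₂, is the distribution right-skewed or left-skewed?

right-skewed

Q₂ − Q₁ = 8.4;  Q₃ − Q₂ = 37.6
Q₃ − Q₂ > Q₂ − Q₁ ⇒ the upper half is more spread out ⇒ right-skewed.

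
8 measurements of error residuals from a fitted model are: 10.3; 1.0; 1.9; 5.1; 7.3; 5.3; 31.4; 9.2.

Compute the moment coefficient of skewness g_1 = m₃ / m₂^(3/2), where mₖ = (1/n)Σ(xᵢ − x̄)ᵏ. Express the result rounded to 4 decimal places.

1.7728

x̄ = (10.3 + 1.0 + 1.9 + 5.1 + 7.3 + 5.3 + 31.4 + 9.2) / 8 = 8.9375
deviations (xᵢ − x̄): 1.3625, -7.9375, -7.0375, -3.8375, -1.6375, -3.6375, 22.4625, 0.2625
Σ(xᵢ − x̄)² = 649.6587 ⇒ m₂ = 649.6587/8 = 81.20734
Σ(xᵢ − x̄)³ = 10378.6460 ⇒ m₃ = 10378.6460/8 = 1297.33075
m₂^(3/2) = 81.20734^(1.5) = 731.80093
g_1 = m₃ / m₂^(3/2) = 1297.33075 / 731.80093 ≈ 1.7728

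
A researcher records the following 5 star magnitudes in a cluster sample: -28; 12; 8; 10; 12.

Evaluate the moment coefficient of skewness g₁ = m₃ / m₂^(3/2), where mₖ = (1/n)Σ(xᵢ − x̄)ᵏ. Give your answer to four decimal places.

-1.4661

x̄ = (-28 + 12 + 8 + 10 + 12) / 5 = 2.8000
deviations (xᵢ − x̄): -30.8000, 9.2000, 5.2000, 7.2000, 9.2000
Σ(xᵢ − x̄)² = 1196.8000 ⇒ m₂ = 1196.8000/5 = 239.36000
Σ(xᵢ − x̄)³ = -27146.8800 ⇒ m₃ = -27146.8800/5 = -5429.37600
m₂^(3/2) = 239.36000^(1.5) = 3703.20168
g₁ = m₃ / m₂^(3/2) = -5429.37600 / 3703.20168 ≈ -1.4661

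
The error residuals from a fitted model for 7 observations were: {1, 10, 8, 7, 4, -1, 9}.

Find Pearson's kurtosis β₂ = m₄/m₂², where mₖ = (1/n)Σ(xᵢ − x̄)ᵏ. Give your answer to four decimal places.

x̄ = 5.4286
Σ(xᵢ − x̄)² = 105.7143 ⇒ m₂ = 15.10204
Σ(xᵢ − x̄)⁴ = 2745.9242 ⇒ m₄ = 392.27489
m₂² = 228.07164
β₂ = m₄/m₂² = 392.27489 / 228.07164 ≈ 1.7200

1.7200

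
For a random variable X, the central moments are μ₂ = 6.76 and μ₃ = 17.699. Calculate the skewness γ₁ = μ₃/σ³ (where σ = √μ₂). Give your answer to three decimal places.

1.007

σ = √μ₂ = √6.76 = 2.60000
σ³ = μ₂^(3/2) = 17.57600
γ₁ = μ₃/σ³ = 17.699 / 17.57600 ≈ 1.007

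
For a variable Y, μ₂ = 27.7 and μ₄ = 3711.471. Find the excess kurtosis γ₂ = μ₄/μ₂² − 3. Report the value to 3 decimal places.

μ₂² = 27.7² = 767.29000
μ₄/μ₂² = 3711.471 / 767.29000 = 4.83712
γ₂ = 4.83712 − 3 ≈ 1.837

1.837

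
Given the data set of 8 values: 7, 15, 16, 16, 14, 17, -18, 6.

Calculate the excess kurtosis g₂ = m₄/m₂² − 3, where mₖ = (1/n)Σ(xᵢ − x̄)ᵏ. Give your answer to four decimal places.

x̄ = 9.1250
Σ(xᵢ − x̄)² = 964.8750 ⇒ m₂ = 120.60938
Σ(xᵢ − x̄)⁴ = 551536.9629 ⇒ m₄ = 68942.12036
m₂² = 14546.62134
g₂ = m₄/m₂² − 3 = 4.73939 − 3 ≈ 1.7394

1.7394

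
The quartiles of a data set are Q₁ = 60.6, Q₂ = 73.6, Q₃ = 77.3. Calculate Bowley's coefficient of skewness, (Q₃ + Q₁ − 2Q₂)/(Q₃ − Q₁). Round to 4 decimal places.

-0.5569

numerator: Q₃ + Q₁ − 2Q₂ = 77.3 + 60.6 − 2×73.6 = -9.3000
denominator: Q₃ − Q₁ = 77.3 − 60.6 = 16.7000
Bowley skewness = -9.3000 / 16.7000 ≈ -0.5569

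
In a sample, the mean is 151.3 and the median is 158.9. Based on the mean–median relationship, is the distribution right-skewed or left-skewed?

mean − median = 151.3 − 158.9 = -7.6
mean < median ⇒ the longer tail is on the left ⇒ left-skewed (negatively skewed).

left-skewed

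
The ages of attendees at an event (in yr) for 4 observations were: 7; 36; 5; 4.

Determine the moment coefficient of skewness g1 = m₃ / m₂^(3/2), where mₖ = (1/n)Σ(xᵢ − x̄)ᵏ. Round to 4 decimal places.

x̄ = (7 + 36 + 5 + 4) / 4 = 13.0000
deviations (xᵢ − x̄): -6.0000, 23.0000, -8.0000, -9.0000
Σ(xᵢ − x̄)² = 710.0000 ⇒ m₂ = 710.0000/4 = 177.50000
Σ(xᵢ − x̄)³ = 10710.0000 ⇒ m₃ = 10710.0000/4 = 2677.50000
m₂^(3/2) = 177.50000^(1.5) = 2364.81699
g1 = m₃ / m₂^(3/2) = 2677.50000 / 2364.81699 ≈ 1.1322

1.1322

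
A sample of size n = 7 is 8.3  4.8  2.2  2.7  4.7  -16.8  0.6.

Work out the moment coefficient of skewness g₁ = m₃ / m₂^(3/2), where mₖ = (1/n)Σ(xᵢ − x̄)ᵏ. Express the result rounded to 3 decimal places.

-1.654

x̄ = (8.3 + 4.8 + 2.2 + 2.7 + 4.7 - 16.8 + 0.6) / 7 = 0.9286
deviations (xᵢ − x̄): 7.3714, 3.8714, 1.2714, 1.7714, 3.7714, -17.7286, -0.3286
Σ(xᵢ − x̄)² = 402.7143 ⇒ m₂ = 402.7143/7 = 57.53061
Σ(xᵢ − x̄)³ = -5052.3345 ⇒ m₃ = -5052.3345/7 = -721.76208
m₂^(3/2) = 57.53061^(1.5) = 436.36358
g₁ = m₃ / m₂^(3/2) = -721.76208 / 436.36358 ≈ -1.654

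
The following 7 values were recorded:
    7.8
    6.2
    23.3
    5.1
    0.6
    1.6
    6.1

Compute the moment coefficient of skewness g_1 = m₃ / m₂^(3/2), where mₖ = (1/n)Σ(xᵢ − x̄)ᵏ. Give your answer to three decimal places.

x̄ = (7.8 + 6.2 + 23.3 + 5.1 + 0.6 + 1.6 + 6.1) / 7 = 7.2429
deviations (xᵢ − x̄): 0.5571, -1.0429, 16.0571, -2.1429, -6.6429, -5.6429, -1.1429
Σ(xᵢ − x̄)² = 341.0971 ⇒ m₂ = 341.0971/7 = 48.72816
Σ(xᵢ − x̄)³ = 3654.9371 ⇒ m₃ = 3654.9371/7 = 522.13387
m₂^(3/2) = 48.72816^(1.5) = 340.14968
g_1 = m₃ / m₂^(3/2) = 522.13387 / 340.14968 ≈ 1.535

1.535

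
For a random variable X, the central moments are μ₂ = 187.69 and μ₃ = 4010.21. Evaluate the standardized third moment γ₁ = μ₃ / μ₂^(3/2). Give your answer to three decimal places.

σ = √μ₂ = √187.69 = 13.70000
σ³ = μ₂^(3/2) = 2571.35300
γ₁ = μ₃/σ³ = 4010.21 / 2571.35300 ≈ 1.560

1.560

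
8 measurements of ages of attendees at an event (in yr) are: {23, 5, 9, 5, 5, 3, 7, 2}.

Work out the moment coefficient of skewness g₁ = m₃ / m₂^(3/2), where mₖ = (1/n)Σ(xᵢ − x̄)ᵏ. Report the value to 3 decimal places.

x̄ = (23 + 5 + 9 + 5 + 5 + 3 + 7 + 2) / 8 = 7.3750
deviations (xᵢ − x̄): 15.6250, -2.3750, 1.6250, -2.3750, -2.3750, -4.3750, -0.3750, -5.3750
Σ(xᵢ − x̄)² = 311.8750 ⇒ m₂ = 311.8750/8 = 38.98438
Σ(xᵢ − x̄)³ = 3539.7188 ⇒ m₃ = 3539.7188/8 = 442.46484
m₂^(3/2) = 38.98438^(1.5) = 243.40857
g₁ = m₃ / m₂^(3/2) = 442.46484 / 243.40857 ≈ 1.818

1.818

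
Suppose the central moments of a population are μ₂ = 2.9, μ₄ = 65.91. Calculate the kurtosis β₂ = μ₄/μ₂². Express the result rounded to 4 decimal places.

7.8371

μ₂² = 2.9² = 8.41000
μ₄/μ₂² = 65.91 / 8.41000 = 7.83710
β₂ ≈ 7.8371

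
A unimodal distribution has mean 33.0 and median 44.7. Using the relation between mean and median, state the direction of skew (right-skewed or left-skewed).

mean − median = 33.0 − 44.7 = -11.7
mean < median ⇒ the longer tail is on the left ⇒ left-skewed (negatively skewed).

left-skewed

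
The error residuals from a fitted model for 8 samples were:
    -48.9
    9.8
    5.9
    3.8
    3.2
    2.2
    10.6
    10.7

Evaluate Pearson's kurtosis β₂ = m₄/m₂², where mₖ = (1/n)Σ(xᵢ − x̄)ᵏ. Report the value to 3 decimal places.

x̄ = -0.3375
Σ(xᵢ − x̄)² = 2777.5188 ⇒ m₂ = 347.18984
Σ(xᵢ − x̄)⁴ = 5603375.2913 ⇒ m₄ = 700421.91141
m₂² = 120540.78760
β₂ = m₄/m₂² = 700421.91141 / 120540.78760 ≈ 5.811

5.811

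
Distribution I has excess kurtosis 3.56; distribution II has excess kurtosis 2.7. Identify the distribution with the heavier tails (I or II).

I

Higher excess kurtosis ⇒ heavier tails relative to the normal distribution.
3.56 vs 2.7: the larger is 3.56, so I has heavier tails.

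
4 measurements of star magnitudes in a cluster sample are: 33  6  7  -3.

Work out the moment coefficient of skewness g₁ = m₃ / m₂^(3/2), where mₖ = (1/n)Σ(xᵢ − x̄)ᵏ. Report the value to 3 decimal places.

x̄ = (33 + 6 + 7 - 3) / 4 = 10.7500
deviations (xᵢ − x̄): 22.2500, -4.7500, -3.7500, -13.7500
Σ(xᵢ − x̄)² = 720.7500 ⇒ m₂ = 720.7500/4 = 180.18750
Σ(xᵢ − x̄)³ = 8255.6250 ⇒ m₃ = 8255.6250/4 = 2063.90625
m₂^(3/2) = 180.18750^(1.5) = 2418.72776
g₁ = m₃ / m₂^(3/2) = 2063.90625 / 2418.72776 ≈ 0.853

0.853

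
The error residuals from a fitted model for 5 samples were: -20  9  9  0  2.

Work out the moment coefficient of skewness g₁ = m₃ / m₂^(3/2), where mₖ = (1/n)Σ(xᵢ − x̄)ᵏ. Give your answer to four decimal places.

-1.0850

x̄ = (-20 + 9 + 9 + 0 + 2) / 5 = 0.0000
deviations (xᵢ − x̄): -20.0000, 9.0000, 9.0000, 0.0000, 2.0000
Σ(xᵢ − x̄)² = 566.0000 ⇒ m₂ = 566.0000/5 = 113.20000
Σ(xᵢ − x̄)³ = -6534.0000 ⇒ m₃ = -6534.0000/5 = -1306.80000
m₂^(3/2) = 113.20000^(1.5) = 1204.39693
g₁ = m₃ / m₂^(3/2) = -1306.80000 / 1204.39693 ≈ -1.0850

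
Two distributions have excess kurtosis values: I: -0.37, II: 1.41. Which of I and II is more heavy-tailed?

Higher excess kurtosis ⇒ heavier tails relative to the normal distribution.
-0.37 vs 1.41: the larger is 1.41, so II has heavier tails. (II is leptokurtic — heavier-than-normal tails; the other is platykurtic.)

II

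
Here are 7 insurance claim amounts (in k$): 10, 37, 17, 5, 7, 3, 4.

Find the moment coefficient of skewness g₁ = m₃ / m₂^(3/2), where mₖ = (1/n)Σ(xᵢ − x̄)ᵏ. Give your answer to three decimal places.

1.478

x̄ = (10 + 37 + 17 + 5 + 7 + 3 + 4) / 7 = 11.8571
deviations (xᵢ − x̄): -1.8571, 25.1429, 5.1429, -6.8571, -4.8571, -8.8571, -7.8571
Σ(xᵢ − x̄)² = 872.8571 ⇒ m₂ = 872.8571/7 = 124.69388
Σ(xᵢ − x̄)³ = 14407.1020 ⇒ m₃ = 14407.1020/7 = 2058.15743
m₂^(3/2) = 124.69388^(1.5) = 1392.41180
g₁ = m₃ / m₂^(3/2) = 2058.15743 / 1392.41180 ≈ 1.478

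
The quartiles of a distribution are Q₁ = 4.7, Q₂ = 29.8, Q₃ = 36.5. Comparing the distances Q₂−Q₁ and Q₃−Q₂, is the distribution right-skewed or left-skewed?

left-skewed

Q₂ − Q₁ = 25.1;  Q₃ − Q₂ = 6.7
Q₂ − Q₁ > Q₃ − Q₂ ⇒ the lower half is more spread out ⇒ left-skewed.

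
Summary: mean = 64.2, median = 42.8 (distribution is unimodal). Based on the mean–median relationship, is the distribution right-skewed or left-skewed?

mean − median = 64.2 − 42.8 = 21.4
mean > median ⇒ the longer tail is on the right ⇒ right-skewed (positively skewed).

right-skewed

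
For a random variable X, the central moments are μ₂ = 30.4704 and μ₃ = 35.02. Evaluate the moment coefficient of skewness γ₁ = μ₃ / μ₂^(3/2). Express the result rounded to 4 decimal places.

0.2082

σ = √μ₂ = √30.4704 = 5.52000
σ³ = μ₂^(3/2) = 168.19661
γ₁ = μ₃/σ³ = 35.02 / 168.19661 ≈ 0.2082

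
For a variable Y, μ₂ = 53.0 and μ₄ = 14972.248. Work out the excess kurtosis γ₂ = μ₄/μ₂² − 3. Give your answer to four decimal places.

2.3301

μ₂² = 53.0² = 2809.00000
μ₄/μ₂² = 14972.248 / 2809.00000 = 5.33010
γ₂ = 5.33010 − 3 ≈ 2.3301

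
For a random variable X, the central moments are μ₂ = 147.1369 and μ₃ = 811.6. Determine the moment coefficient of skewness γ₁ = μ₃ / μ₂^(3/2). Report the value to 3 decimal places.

0.455

σ = √μ₂ = √147.1369 = 12.13000
σ³ = μ₂^(3/2) = 1784.77060
γ₁ = μ₃/σ³ = 811.6 / 1784.77060 ≈ 0.455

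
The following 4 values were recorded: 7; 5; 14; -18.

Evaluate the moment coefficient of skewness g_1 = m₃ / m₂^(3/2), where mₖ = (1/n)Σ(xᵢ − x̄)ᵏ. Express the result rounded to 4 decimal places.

x̄ = (7 + 5 + 14 - 18) / 4 = 2.0000
deviations (xᵢ − x̄): 5.0000, 3.0000, 12.0000, -20.0000
Σ(xᵢ − x̄)² = 578.0000 ⇒ m₂ = 578.0000/4 = 144.50000
Σ(xᵢ − x̄)³ = -6120.0000 ⇒ m₃ = -6120.0000/4 = -1530.00000
m₂^(3/2) = 144.50000^(1.5) = 1737.00781
g_1 = m₃ / m₂^(3/2) = -1530.00000 / 1737.00781 ≈ -0.8808

-0.8808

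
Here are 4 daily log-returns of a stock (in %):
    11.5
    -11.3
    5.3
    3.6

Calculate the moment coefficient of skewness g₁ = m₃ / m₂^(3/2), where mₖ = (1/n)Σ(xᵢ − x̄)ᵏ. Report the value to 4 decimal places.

-0.7188

x̄ = (11.5 - 11.3 + 5.3 + 3.6) / 4 = 2.2750
deviations (xᵢ − x̄): 9.2250, -13.5750, 3.0250, 1.3250
Σ(xᵢ − x̄)² = 280.2875 ⇒ m₂ = 280.2875/4 = 70.07188
Σ(xᵢ − x̄)³ = -1686.5494 ⇒ m₃ = -1686.5494/4 = -421.63734
m₂^(3/2) = 70.07188^(1.5) = 586.56427
g₁ = m₃ / m₂^(3/2) = -421.63734 / 586.56427 ≈ -0.7188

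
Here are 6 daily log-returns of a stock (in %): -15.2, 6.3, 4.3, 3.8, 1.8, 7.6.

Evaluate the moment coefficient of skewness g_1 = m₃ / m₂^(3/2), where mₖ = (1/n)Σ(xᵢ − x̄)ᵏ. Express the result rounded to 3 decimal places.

-1.561

x̄ = (-15.2 + 6.3 + 4.3 + 3.8 + 1.8 + 7.6) / 6 = 1.4333
deviations (xᵢ − x̄): -16.6333, 4.8667, 2.8667, 2.3667, 0.3667, 6.1667
Σ(xᵢ − x̄)² = 352.3333 ⇒ m₂ = 352.3333/6 = 58.72222
Σ(xᵢ − x̄)³ = -4215.2756 ⇒ m₃ = -4215.2756/6 = -702.54593
m₂^(3/2) = 58.72222^(1.5) = 449.99089
g_1 = m₃ / m₂^(3/2) = -702.54593 / 449.99089 ≈ -1.561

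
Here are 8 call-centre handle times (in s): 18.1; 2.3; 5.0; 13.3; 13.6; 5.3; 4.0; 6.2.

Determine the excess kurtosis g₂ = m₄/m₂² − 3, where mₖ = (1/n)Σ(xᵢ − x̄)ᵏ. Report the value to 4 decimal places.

x̄ = 8.4750
Σ(xᵢ − x̄)² = 227.6750 ⇒ m₂ = 28.45938
Σ(xᵢ − x̄)⁴ = 11943.3530 ⇒ m₄ = 1492.91912
m₂² = 809.93603
g₂ = m₄/m₂² − 3 = 1.84326 − 3 ≈ -1.1567

-1.1567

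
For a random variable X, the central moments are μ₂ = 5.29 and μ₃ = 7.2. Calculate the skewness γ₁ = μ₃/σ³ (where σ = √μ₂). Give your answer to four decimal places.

σ = √μ₂ = √5.29 = 2.30000
σ³ = μ₂^(3/2) = 12.16700
γ₁ = μ₃/σ³ = 7.2 / 12.16700 ≈ 0.5918

0.5918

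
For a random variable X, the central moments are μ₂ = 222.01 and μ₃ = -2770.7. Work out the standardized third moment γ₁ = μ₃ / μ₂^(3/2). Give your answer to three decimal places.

σ = √μ₂ = √222.01 = 14.90000
σ³ = μ₂^(3/2) = 3307.94900
γ₁ = μ₃/σ³ = -2770.7 / 3307.94900 ≈ -0.838

-0.838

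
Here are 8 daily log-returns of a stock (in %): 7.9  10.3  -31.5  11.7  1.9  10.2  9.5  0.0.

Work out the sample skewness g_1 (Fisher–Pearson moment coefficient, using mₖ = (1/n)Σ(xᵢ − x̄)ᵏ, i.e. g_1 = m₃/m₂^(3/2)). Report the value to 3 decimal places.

-1.910

x̄ = (7.9 + 10.3 - 31.5 + 11.7 + 1.9 + 10.2 + 9.5 + 0.0) / 8 = 2.5000
deviations (xᵢ − x̄): 5.4000, 7.8000, -34.0000, 9.2000, -0.6000, 7.7000, 7.0000, -2.5000
Σ(xᵢ − x̄)² = 1445.5400 ⇒ m₂ = 1445.5400/8 = 180.69250
Σ(xᵢ − x̄)³ = -37109.6040 ⇒ m₃ = -37109.6040/8 = -4638.70050
m₂^(3/2) = 180.69250^(1.5) = 2428.90310
g_1 = m₃ / m₂^(3/2) = -4638.70050 / 2428.90310 ≈ -1.910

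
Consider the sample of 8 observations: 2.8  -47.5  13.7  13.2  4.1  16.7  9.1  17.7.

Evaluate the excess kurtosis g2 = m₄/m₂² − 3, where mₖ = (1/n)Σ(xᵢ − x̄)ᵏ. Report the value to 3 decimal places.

x̄ = 3.7250
Σ(xᵢ − x̄)² = 3206.8150 ⇒ m₂ = 400.85188
Σ(xᵢ − x̄)⁴ = 6970659.0044 ⇒ m₄ = 871332.37555
m₂² = 160682.22569
g2 = m₄/m₂² − 3 = 5.42271 − 3 ≈ 2.423

2.423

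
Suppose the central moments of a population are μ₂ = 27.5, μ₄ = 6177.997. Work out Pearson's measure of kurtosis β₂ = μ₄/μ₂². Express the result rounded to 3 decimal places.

8.169

μ₂² = 27.5² = 756.25000
μ₄/μ₂² = 6177.997 / 756.25000 = 8.16925
β₂ ≈ 8.169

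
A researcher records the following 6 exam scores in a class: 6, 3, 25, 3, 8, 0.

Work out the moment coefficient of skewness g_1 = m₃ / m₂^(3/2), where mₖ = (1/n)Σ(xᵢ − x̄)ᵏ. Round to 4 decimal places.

1.4255

x̄ = (6 + 3 + 25 + 3 + 8 + 0) / 6 = 7.5000
deviations (xᵢ − x̄): -1.5000, -4.5000, 17.5000, -4.5000, 0.5000, -7.5000
Σ(xᵢ − x̄)² = 405.5000 ⇒ m₂ = 405.5000/6 = 67.58333
Σ(xᵢ − x̄)³ = 4752.0000 ⇒ m₃ = 4752.0000/6 = 792.00000
m₂^(3/2) = 67.58333^(1.5) = 555.59639
g_1 = m₃ / m₂^(3/2) = 792.00000 / 555.59639 ≈ 1.4255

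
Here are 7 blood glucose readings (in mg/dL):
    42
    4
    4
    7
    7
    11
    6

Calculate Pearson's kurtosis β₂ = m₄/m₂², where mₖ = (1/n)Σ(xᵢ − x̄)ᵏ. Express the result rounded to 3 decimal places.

4.886

x̄ = 11.5714
Σ(xᵢ − x̄)² = 1113.7143 ⇒ m₂ = 159.10204
Σ(xᵢ − x̄)⁴ = 865696.7813 ⇒ m₄ = 123670.96876
m₂² = 25313.45939
β₂ = m₄/m₂² = 123670.96876 / 25313.45939 ≈ 4.886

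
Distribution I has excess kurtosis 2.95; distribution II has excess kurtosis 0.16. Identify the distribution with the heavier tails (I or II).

I

Higher excess kurtosis ⇒ heavier tails relative to the normal distribution.
2.95 vs 0.16: the larger is 2.95, so I has heavier tails.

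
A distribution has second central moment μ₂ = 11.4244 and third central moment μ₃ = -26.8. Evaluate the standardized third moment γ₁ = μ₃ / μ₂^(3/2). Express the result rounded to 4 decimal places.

-0.6940

σ = √μ₂ = √11.4244 = 3.38000
σ³ = μ₂^(3/2) = 38.61447
γ₁ = μ₃/σ³ = -26.8 / 38.61447 ≈ -0.6940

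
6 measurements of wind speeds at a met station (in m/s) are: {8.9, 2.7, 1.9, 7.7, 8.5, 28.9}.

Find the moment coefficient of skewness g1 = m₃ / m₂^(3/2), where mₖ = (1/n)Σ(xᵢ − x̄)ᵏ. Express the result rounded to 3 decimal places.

1.413

x̄ = (8.9 + 2.7 + 1.9 + 7.7 + 8.5 + 28.9) / 6 = 9.7667
deviations (xᵢ − x̄): -0.8667, -7.0667, -7.8667, -2.0667, -1.2667, 19.1333
Σ(xᵢ − x̄)² = 484.5333 ⇒ m₂ = 484.5333/6 = 80.75556
Σ(xᵢ − x̄)³ = 6153.1876 ⇒ m₃ = 6153.1876/6 = 1025.53126
m₂^(3/2) = 80.75556^(1.5) = 725.70249
g1 = m₃ / m₂^(3/2) = 1025.53126 / 725.70249 ≈ 1.413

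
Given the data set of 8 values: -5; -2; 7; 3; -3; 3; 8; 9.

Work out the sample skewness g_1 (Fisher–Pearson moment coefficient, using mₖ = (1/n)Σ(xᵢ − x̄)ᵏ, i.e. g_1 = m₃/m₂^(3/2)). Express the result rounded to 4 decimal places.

x̄ = (-5 - 2 + 7 + 3 - 3 + 3 + 8 + 9) / 8 = 2.5000
deviations (xᵢ − x̄): -7.5000, -4.5000, 4.5000, 0.5000, -5.5000, 0.5000, 5.5000, 6.5000
Σ(xᵢ − x̄)² = 200.0000 ⇒ m₂ = 200.0000/8 = 25.00000
Σ(xᵢ − x̄)³ = -147.0000 ⇒ m₃ = -147.0000/8 = -18.37500
m₂^(3/2) = 25.00000^(1.5) = 125.00000
g_1 = m₃ / m₂^(3/2) = -18.37500 / 125.00000 ≈ -0.1470

-0.1470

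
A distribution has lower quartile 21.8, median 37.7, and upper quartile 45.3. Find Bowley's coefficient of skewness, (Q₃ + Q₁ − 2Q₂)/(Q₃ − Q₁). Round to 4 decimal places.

numerator: Q₃ + Q₁ − 2Q₂ = 45.3 + 21.8 − 2×37.7 = -8.3000
denominator: Q₃ − Q₁ = 45.3 − 21.8 = 23.5000
Bowley skewness = -8.3000 / 23.5000 ≈ -0.3532

-0.3532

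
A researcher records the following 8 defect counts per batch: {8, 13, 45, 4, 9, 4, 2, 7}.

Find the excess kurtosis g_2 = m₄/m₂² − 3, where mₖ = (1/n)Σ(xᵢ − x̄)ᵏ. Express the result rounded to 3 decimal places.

2.464

x̄ = 11.5000
Σ(xᵢ − x̄)² = 1366.0000 ⇒ m₂ = 170.75000
Σ(xᵢ − x̄)⁴ = 1274522.5000 ⇒ m₄ = 159315.31250
m₂² = 29155.56250
g_2 = m₄/m₂² − 3 = 5.46432 − 3 ≈ 2.464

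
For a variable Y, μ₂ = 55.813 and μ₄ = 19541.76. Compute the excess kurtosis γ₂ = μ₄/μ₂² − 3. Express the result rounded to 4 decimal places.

μ₂² = 55.813² = 3115.09097
μ₄/μ₂² = 19541.76 / 3115.09097 = 6.27326
γ₂ = 6.27326 − 3 ≈ 3.2733

3.2733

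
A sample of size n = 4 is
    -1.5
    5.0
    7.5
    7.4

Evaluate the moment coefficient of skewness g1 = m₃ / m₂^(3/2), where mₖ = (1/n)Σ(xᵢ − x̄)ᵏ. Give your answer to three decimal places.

-0.920

x̄ = (-1.5 + 5.0 + 7.5 + 7.4) / 4 = 4.6000
deviations (xᵢ − x̄): -6.1000, 0.4000, 2.9000, 2.8000
Σ(xᵢ − x̄)² = 53.6200 ⇒ m₂ = 53.6200/4 = 13.40500
Σ(xᵢ − x̄)³ = -180.5760 ⇒ m₃ = -180.5760/4 = -45.14400
m₂^(3/2) = 13.40500^(1.5) = 49.07951
g1 = m₃ / m₂^(3/2) = -45.14400 / 49.07951 ≈ -0.920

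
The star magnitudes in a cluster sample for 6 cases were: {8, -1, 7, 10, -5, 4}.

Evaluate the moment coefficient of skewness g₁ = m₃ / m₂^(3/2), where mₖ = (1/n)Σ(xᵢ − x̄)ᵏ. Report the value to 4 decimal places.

x̄ = (8 - 1 + 7 + 10 - 5 + 4) / 6 = 3.8333
deviations (xᵢ − x̄): 4.1667, -4.8333, 3.1667, 6.1667, -8.8333, 0.1667
Σ(xᵢ − x̄)² = 166.8333 ⇒ m₂ = 166.8333/6 = 27.80556
Σ(xᵢ − x̄)³ = -463.5556 ⇒ m₃ = -463.5556/6 = -77.25926
m₂^(3/2) = 27.80556^(1.5) = 146.62140
g₁ = m₃ / m₂^(3/2) = -77.25926 / 146.62140 ≈ -0.5269

-0.5269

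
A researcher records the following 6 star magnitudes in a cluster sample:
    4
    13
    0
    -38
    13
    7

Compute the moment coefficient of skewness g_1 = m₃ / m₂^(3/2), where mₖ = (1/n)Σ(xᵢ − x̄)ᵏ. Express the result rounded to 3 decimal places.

-1.517

x̄ = (4 + 13 + 0 - 38 + 13 + 7) / 6 = -0.1667
deviations (xᵢ − x̄): 4.1667, 13.1667, 0.1667, -37.8333, 13.1667, 7.1667
Σ(xᵢ − x̄)² = 1846.8333 ⇒ m₂ = 1846.8333/6 = 307.80556
Σ(xᵢ − x̄)³ = -49147.5556 ⇒ m₃ = -49147.5556/6 = -8191.25926
m₂^(3/2) = 307.80556^(1.5) = 5400.26014
g_1 = m₃ / m₂^(3/2) = -8191.25926 / 5400.26014 ≈ -1.517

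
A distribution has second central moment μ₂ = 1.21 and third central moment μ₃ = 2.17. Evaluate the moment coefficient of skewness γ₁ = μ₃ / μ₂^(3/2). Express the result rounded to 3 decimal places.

1.630

σ = √μ₂ = √1.21 = 1.10000
σ³ = μ₂^(3/2) = 1.33100
γ₁ = μ₃/σ³ = 2.17 / 1.33100 ≈ 1.630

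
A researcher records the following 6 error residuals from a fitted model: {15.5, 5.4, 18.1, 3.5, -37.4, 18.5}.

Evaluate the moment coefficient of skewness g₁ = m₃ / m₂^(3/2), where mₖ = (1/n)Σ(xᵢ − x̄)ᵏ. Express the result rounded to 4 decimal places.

-1.4418

x̄ = (15.5 + 5.4 + 18.1 + 3.5 - 37.4 + 18.5) / 6 = 3.9333
deviations (xᵢ − x̄): 11.5667, 1.4667, 14.1667, -0.4333, -41.3333, 14.5667
Σ(xᵢ − x̄)² = 2257.4533 ⇒ m₂ = 2257.4533/6 = 376.24222
Σ(xᵢ − x̄)³ = -63131.1116 ⇒ m₃ = -63131.1116/6 = -10521.85193
m₂^(3/2) = 376.24222^(1.5) = 7297.95693
g₁ = m₃ / m₂^(3/2) = -10521.85193 / 7297.95693 ≈ -1.4418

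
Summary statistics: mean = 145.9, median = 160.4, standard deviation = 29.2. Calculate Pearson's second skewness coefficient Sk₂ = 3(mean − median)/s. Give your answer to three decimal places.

Sk₂ = 3(145.9 − 160.4) / 29.2 = 3 × -14.5000 / 29.2
    = -43.5000 / 29.2 ≈ -1.490

-1.490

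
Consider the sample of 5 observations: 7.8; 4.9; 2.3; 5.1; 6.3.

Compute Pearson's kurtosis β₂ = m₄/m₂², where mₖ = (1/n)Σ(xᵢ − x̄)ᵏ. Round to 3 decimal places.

x̄ = 5.2800
Σ(xᵢ − x̄)² = 16.4480 ⇒ m₂ = 3.28960
Σ(xᵢ − x̄)⁴ = 120.2934 ⇒ m₄ = 24.05868
m₂² = 10.82147
β₂ = m₄/m₂² = 24.05868 / 10.82147 ≈ 2.223

2.223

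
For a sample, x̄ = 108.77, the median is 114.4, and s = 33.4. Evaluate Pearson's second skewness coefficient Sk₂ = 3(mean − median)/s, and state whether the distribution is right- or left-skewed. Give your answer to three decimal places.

-0.506, left-skewed

Sk₂ = 3(108.77 − 114.4) / 33.4 = 3 × -5.6300 / 33.4
    = -16.8900 / 33.4 ≈ -0.506
Sk₂ < 0 ⇒ mean < median ⇒ left-skewed (negative skew).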